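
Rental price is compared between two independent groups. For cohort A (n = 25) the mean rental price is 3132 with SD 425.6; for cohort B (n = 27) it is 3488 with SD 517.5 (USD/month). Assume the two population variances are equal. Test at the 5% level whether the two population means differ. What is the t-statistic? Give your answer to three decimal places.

Let group 1 = cohort A, group 2 = cohort B. H0: μ_1 = μ_2; H1: μ_1 ≠ μ_2 (two-sample pooled-variance t-test, two-sided).
s_p² = [(25−1)·425.6² + (27−1)·517.5²]/(25+27−2) = 226204
t = (3132 − 3488)/√[226204·(1/25 + 1/27)] = -2.697
df = n₁ + n₂ − 2 = 50
Two-sided p-value ≈ 0.010
Since p ≈ 0.010 < α = 0.05, reject H0; the data support H1.

-2.697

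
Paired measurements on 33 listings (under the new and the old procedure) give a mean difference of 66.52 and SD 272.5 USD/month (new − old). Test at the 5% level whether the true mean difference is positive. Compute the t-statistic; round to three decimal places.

1.402

H0: μ_d = 0; H1: μ_d > 0 (paired t-test on the differences, right-tailed).
t = d̄/(s_d/√n) = 66.52/(272.5/√33) = 1.402
df = n − 1 = 32
p-value = P(T ≥ 1.402) ≈ 0.085
Since p ≈ 0.085 > α = 0.05, fail to reject H0; the data do not provide sufficient evidence against H0.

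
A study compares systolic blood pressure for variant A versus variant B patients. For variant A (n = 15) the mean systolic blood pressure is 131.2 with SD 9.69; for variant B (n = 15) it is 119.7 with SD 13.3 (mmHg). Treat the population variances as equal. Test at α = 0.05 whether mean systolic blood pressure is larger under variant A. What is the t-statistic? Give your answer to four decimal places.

Let group 1 = variant A, group 2 = variant B. H0: μ_1 = μ_2; H1: μ_1 > μ_2 (two-sample pooled-variance t-test, right-tailed).
s_p² = [(15−1)·9.69² + (15−1)·13.3²]/(15+15−2) = 135.393
t = (131.2 − 119.7)/√[135.393·(1/15 + 1/15)] = 2.7066
df = n₁ + n₂ − 2 = 28
p-value = P(T ≥ 2.7066) ≈ 0.0057
Since p ≈ 0.0057 < α = 0.05, reject H0; the evidence is statistically significant.

2.7066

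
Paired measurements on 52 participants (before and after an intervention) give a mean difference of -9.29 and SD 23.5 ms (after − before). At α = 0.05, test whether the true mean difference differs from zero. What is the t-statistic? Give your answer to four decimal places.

H0: μ_d = 0; H1: μ_d ≠ 0 (paired t-test on the differences, two-sided).
t = d̄/(s_d/√n) = -9.29/(23.5/√52) = -2.8507
df = n − 1 = 51
Two-sided p-value ≈ 0.006
Since p ≈ 0.006 < α = 0.05, reject H0; the evidence is statistically significant.

-2.8507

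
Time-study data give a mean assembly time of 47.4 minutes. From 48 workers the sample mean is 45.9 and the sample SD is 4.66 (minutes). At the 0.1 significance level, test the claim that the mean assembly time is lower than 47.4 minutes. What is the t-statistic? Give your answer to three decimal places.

H0: μ = 47.4; H1: μ < 47.4 (one-sample t-test, left-tailed).
t = (x̄ − μ₀)/(s/√n) = (45.9 − 47.4)/(4.66/√48) = -2.230
df = n − 1 = 47
p-value = P(T ≤ -2.230) ≈ 0.015
Since p ≈ 0.015 < α = 0.1, reject H0; the data support H1.

-2.230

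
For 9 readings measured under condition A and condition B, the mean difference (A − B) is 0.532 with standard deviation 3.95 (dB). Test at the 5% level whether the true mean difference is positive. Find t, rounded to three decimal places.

0.404

H0: μ_d = 0; H1: μ_d > 0 (paired t-test on the differences, right-tailed).
t = d̄/(s_d/√n) = 0.532/(3.95/√9) = 0.404
df = n − 1 = 8
p-value = P(T ≥ 0.404) ≈ 0.3484
Since p ≈ 0.3484 > α = 0.05, fail to reject H0; the data do not provide sufficient evidence against H0.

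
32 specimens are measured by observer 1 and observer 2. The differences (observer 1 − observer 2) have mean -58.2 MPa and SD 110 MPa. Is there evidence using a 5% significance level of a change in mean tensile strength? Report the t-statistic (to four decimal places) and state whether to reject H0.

H0: μ_d = 0; H1: μ_d ≠ 0 (paired t-test on the differences, two-sided).
t = d̄/(s_d/√n) = -58.2/(110/√32) = -2.9930
df = n − 1 = 31
Two-sided p-value ≈ 0.005
Since p ≈ 0.005 < α = 0.05, reject H0; the data support H1.

t = -2.9930; reject H0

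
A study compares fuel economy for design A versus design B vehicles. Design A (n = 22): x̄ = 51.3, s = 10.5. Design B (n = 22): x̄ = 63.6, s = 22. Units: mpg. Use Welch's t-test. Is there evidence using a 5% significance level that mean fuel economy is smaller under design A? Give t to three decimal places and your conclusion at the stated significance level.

Let group 1 = design A, group 2 = design B. H0: μ_1 = μ_2; H1: μ_1 < μ_2 (Welch's two-sample t-test, left-tailed).
t = (x̄_1 − x̄_2)/√(s_1²/n_1 + s_2²/n_2) = (51.3 − 63.6)/√(10.5²/22 + 22²/22) = -2.367
Welch–Satterthwaite df ≈ 30.10
p-value = P(T ≤ -2.367) ≈ 0.0123
Since p ≈ 0.0123 < α = 0.05, reject H0; the data support H1.

t = -2.367; reject H0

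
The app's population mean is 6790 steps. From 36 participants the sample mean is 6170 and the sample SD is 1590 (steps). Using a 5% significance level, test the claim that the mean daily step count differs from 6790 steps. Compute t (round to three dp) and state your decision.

H0: μ = 6790; H1: μ ≠ 6790 (one-sample t-test, two-sided).
t = (x̄ − μ₀)/(s/√n) = (6170 − 6790)/(1590/√36) = -2.340
df = n − 1 = 35
Two-sided p-value ≈ 0.025
Since p ≈ 0.025 < α = 0.05, reject H0; the data support H1.

t = -2.340; reject H0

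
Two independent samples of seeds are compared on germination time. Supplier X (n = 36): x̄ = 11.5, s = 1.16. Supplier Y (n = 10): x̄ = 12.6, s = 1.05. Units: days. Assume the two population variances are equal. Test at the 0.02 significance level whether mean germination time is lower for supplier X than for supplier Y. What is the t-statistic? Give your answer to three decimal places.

Let group 1 = supplier X, group 2 = supplier Y. H0: μ_1 = μ_2; H1: μ_1 < μ_2 (two-sample pooled-variance t-test, left-tailed).
s_p² = [(36−1)·1.16² + (10−1)·1.05²]/(36+10−2) = 1.29587
t = (11.5 − 12.6)/√[1.29587·(1/36 + 1/10)] = -2.703
df = n₁ + n₂ − 2 = 44
p-value = P(T ≤ -2.703) ≈ 0.0049
Since p ≈ 0.0049 < α = 0.02, reject H0; the data support H1.

-2.703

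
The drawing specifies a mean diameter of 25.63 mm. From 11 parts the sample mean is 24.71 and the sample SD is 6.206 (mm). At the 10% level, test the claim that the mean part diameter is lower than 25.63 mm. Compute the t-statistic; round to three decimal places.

-0.492

H0: μ = 25.63; H1: μ < 25.63 (one-sample t-test, left-tailed).
t = (x̄ − μ₀)/(s/√n) = (24.71 − 25.63)/(6.206/√11) = -0.492
df = n − 1 = 10
p-value = P(T ≤ -0.492) ≈ 0.317
Since p ≈ 0.317 > α = 0.1, fail to reject H0; the data do not provide sufficient evidence against H0.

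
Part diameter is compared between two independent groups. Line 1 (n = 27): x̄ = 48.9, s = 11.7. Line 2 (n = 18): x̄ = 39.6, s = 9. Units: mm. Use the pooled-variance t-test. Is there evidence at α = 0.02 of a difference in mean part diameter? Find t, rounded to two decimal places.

Let group 1 = line 1, group 2 = line 2. H0: μ_1 = μ_2; H1: μ_1 ≠ μ_2 (two-sample pooled-variance t-test, two-sided).
s_p² = [(27−1)·11.7² + (18−1)·9²]/(27+18−2) = 114.794
t = (48.9 − 39.6)/√[114.794·(1/27 + 1/18)] = 2.85
df = n₁ + n₂ − 2 = 43
Two-sided p-value ≈ 0.007
Since p ≈ 0.007 < α = 0.02, reject H0; the evidence is statistically significant.

2.85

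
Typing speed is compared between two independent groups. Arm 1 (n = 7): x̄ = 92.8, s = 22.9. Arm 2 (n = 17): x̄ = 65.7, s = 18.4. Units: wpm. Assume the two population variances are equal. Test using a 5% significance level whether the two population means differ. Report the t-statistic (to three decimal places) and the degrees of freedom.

t = 3.059, df = 22

Let group 1 = arm 1, group 2 = arm 2. H0: μ_1 = μ_2; H1: μ_1 ≠ μ_2 (two-sample pooled-variance t-test, two-sided).
s_p² = [(7−1)·22.9² + (17−1)·18.4²]/(7+17−2) = 389.246
t = (92.8 − 65.7)/√[389.246·(1/7 + 1/17)] = 3.059
df = n₁ + n₂ − 2 = 22
Two-sided p-value ≈ 0.0058
Since p ≈ 0.0058 < α = 0.05, reject H0; the data support H1.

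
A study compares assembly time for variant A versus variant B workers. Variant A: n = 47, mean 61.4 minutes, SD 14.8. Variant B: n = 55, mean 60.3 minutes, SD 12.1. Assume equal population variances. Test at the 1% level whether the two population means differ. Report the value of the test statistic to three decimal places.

Let group 1 = variant A, group 2 = variant B. H0: μ_1 = μ_2; H1: μ_1 ≠ μ_2 (two-sample pooled-variance t-test, two-sided).
s_p² = [(47−1)·14.8² + (55−1)·12.1²]/(47+55−2) = 179.82
t = (61.4 − 60.3)/√[179.82·(1/47 + 1/55)] = 0.413
df = n₁ + n₂ − 2 = 100
Two-sided p-value ≈ 0.681
Since p ≈ 0.681 > α = 0.01, fail to reject H0; the evidence is not statistically significant.

0.413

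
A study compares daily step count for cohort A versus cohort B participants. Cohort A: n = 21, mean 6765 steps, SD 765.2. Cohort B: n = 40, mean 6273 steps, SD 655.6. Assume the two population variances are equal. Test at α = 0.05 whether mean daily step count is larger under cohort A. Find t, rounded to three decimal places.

Let group 1 = cohort A, group 2 = cohort B. H0: μ_1 = μ_2; H1: μ_1 > μ_2 (two-sample pooled-variance t-test, right-tailed).
s_p² = [(21−1)·765.2² + (40−1)·655.6²]/(21+40−2) = 482598
t = (6765 − 6273)/√[482598·(1/21 + 1/40)] = 2.628
df = n₁ + n₂ − 2 = 59
p-value = P(T ≥ 2.628) ≈ 0.0055
Since p ≈ 0.0055 < α = 0.05, reject H0; the data support H1.

2.628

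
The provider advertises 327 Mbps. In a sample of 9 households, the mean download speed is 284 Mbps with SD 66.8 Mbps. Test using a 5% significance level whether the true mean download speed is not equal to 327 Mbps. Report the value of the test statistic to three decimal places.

-1.931

H0: μ = 327; H1: μ ≠ 327 (one-sample t-test, two-sided).
t = (x̄ − μ₀)/(s/√n) = (284 − 327)/(66.8/√9) = -1.931
df = n − 1 = 8
Two-sided p-value ≈ 0.0896
Since p ≈ 0.0896 > α = 0.05, fail to reject H0; the data do not provide sufficient evidence against H0.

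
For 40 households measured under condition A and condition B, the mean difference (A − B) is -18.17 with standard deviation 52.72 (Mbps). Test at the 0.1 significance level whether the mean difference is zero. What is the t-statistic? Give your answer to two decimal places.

-2.18

H0: μ_d = 0; H1: μ_d ≠ 0 (paired t-test on the differences, two-sided).
t = d̄/(s_d/√n) = -18.17/(52.72/√40) = -2.18
df = n − 1 = 39
Two-sided p-value ≈ 0.0354
Since p ≈ 0.0354 < α = 0.1, reject H0; the evidence is statistically significant.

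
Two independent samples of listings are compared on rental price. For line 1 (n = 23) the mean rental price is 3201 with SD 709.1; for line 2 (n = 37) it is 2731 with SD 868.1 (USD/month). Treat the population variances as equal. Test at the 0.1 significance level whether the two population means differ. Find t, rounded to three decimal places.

2.181

Let group 1 = line 1, group 2 = line 2. H0: μ_1 = μ_2; H1: μ_1 ≠ μ_2 (two-sample pooled-variance t-test, two-sided).
s_p² = [(23−1)·709.1² + (37−1)·868.1²]/(23+37−2) = 658476
t = (3201 − 2731)/√[658476·(1/23 + 1/37)] = 2.181
df = n₁ + n₂ − 2 = 58
Two-sided p-value ≈ 0.033
Since p ≈ 0.033 < α = 0.1, reject H0; the data support H1.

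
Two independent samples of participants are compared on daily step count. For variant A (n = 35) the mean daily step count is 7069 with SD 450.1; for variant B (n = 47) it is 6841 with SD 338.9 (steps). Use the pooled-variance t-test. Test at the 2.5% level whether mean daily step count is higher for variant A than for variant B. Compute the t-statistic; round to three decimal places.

Let group 1 = variant A, group 2 = variant B. H0: μ_1 = μ_2; H1: μ_1 > μ_2 (two-sample pooled-variance t-test, right-tailed).
s_p² = [(35−1)·450.1² + (47−1)·338.9²]/(35+47−2) = 152141
t = (7069 − 6841)/√[152141·(1/35 + 1/47)] = 2.618
df = n₁ + n₂ − 2 = 80
p-value = P(T ≥ 2.618) ≈ 0.005
Since p ≈ 0.005 < α = 0.025, reject H0; the data support H1.

2.618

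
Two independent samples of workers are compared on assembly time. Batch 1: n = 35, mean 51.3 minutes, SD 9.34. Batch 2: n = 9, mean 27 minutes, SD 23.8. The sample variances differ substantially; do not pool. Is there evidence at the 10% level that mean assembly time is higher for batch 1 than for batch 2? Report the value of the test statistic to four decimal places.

3.0041

Let group 1 = batch 1, group 2 = batch 2. H0: μ_1 = μ_2; H1: μ_1 > μ_2 (Welch's two-sample t-test, right-tailed).
t = (x̄_1 − x̄_2)/√(s_1²/n_1 + s_2²/n_2) = (51.3 − 27)/√(9.34²/35 + 23.8²/9) = 3.0041
Welch–Satterthwaite df ≈ 8.64
p-value = P(T ≥ 3.0041) ≈ 0.008
Since p ≈ 0.008 < α = 0.1, reject H0; the data support H1.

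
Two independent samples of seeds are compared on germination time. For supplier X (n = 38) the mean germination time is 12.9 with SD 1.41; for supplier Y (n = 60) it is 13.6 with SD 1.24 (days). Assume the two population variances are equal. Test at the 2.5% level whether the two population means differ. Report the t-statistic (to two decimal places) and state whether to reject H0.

t = -2.58; reject H0

Let group 1 = supplier X, group 2 = supplier Y. H0: μ_1 = μ_2; H1: μ_1 ≠ μ_2 (two-sample pooled-variance t-test, two-sided).
s_p² = [(38−1)·1.41² + (60−1)·1.24²]/(38+60−2) = 1.71123
t = (12.9 − 13.6)/√[1.71123·(1/38 + 1/60)] = -2.58
df = n₁ + n₂ − 2 = 96
Two-sided p-value ≈ 0.0114
Since p ≈ 0.0114 < α = 0.025, reject H0; the data support H1.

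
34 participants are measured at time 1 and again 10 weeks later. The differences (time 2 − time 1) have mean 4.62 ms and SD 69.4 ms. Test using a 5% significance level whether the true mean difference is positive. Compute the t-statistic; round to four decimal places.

0.3882

H0: μ_d = 0; H1: μ_d > 0 (paired t-test on the differences, right-tailed).
t = d̄/(s_d/√n) = 4.62/(69.4/√34) = 0.3882
df = n − 1 = 33
p-value = P(T ≥ 0.3882) ≈ 0.3502
Since p ≈ 0.3502 > α = 0.05, fail to reject H0; the evidence is not statistically significant.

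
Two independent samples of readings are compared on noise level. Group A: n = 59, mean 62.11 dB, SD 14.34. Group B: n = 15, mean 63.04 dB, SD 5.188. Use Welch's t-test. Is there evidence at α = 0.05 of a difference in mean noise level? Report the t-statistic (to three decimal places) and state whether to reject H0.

Let group 1 = group A, group 2 = group B. H0: μ_1 = μ_2; H1: μ_1 ≠ μ_2 (Welch's two-sample t-test, two-sided).
t = (x̄_1 − x̄_2)/√(s_1²/n_1 + s_2²/n_2) = (62.11 − 63.04)/√(14.34²/59 + 5.188²/15) = -0.405
Welch–Satterthwaite df ≈ 63.44
Two-sided p-value ≈ 0.6870
Since p ≈ 0.6870 > α = 0.05, fail to reject H0; the data do not provide sufficient evidence against H0.

t = -0.405; fail to reject H0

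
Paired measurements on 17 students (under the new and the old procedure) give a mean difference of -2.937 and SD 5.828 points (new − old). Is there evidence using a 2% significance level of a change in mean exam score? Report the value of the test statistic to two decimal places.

-2.08

H0: μ_d = 0; H1: μ_d ≠ 0 (paired t-test on the differences, two-sided).
t = d̄/(s_d/√n) = -2.937/(5.828/√17) = -2.08
df = n − 1 = 16
Two-sided p-value ≈ 0.054
Since p ≈ 0.054 > α = 0.02, fail to reject H0; the data do not provide sufficient evidence against H0.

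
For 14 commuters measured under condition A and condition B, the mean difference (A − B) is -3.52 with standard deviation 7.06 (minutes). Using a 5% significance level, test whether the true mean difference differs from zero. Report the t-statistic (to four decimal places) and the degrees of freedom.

H0: μ_d = 0; H1: μ_d ≠ 0 (paired t-test on the differences, two-sided).
t = d̄/(s_d/√n) = -3.52/(7.06/√14) = -1.8655
df = n − 1 = 13
Two-sided p-value ≈ 0.0848
Since p ≈ 0.0848 > α = 0.05, fail to reject H0; the data do not provide sufficient evidence against H0.

t = -1.8655, df = 13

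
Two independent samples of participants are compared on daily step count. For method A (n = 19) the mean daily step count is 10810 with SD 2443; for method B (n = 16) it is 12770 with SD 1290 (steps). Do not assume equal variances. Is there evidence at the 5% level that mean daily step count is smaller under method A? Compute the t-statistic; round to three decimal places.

-3.031

Let group 1 = method A, group 2 = method B. H0: μ_1 = μ_2; H1: μ_1 < μ_2 (Welch's two-sample t-test, left-tailed).
t = (x̄_1 − x̄_2)/√(s_1²/n_1 + s_2²/n_2) = (10810 − 12770)/√(2443²/19 + 1290²/16) = -3.031
Welch–Satterthwaite df ≈ 28.19
p-value = P(T ≤ -3.031) ≈ 0.003
Since p ≈ 0.003 < α = 0.05, reject H0; the evidence is statistically significant.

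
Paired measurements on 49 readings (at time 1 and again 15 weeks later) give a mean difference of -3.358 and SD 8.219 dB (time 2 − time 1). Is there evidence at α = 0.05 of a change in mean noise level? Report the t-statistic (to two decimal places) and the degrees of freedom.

H0: μ_d = 0; H1: μ_d ≠ 0 (paired t-test on the differences, two-sided).
t = d̄/(s_d/√n) = -3.358/(8.219/√49) = -2.86
df = n − 1 = 48
Two-sided p-value ≈ 0.006
Since p ≈ 0.006 < α = 0.05, reject H0; the evidence is statistically significant.

t = -2.86, df = 48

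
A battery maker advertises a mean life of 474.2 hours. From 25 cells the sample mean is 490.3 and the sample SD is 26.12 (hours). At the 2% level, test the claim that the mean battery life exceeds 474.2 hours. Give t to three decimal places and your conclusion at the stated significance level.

H0: μ = 474.2; H1: μ > 474.2 (one-sample t-test, right-tailed).
t = (x̄ − μ₀)/(s/√n) = (490.3 − 474.2)/(26.12/√25) = 3.082
df = n − 1 = 24
p-value = P(T ≥ 3.082) ≈ 0.003
Since p ≈ 0.003 < α = 0.02, reject H0; the evidence is statistically significant.

t = 3.082; reject H0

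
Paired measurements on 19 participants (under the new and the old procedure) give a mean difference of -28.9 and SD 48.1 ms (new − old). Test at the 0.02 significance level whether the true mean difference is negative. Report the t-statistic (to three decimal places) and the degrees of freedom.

t = -2.619, df = 18

H0: μ_d = 0; H1: μ_d < 0 (paired t-test on the differences, left-tailed).
t = d̄/(s_d/√n) = -28.9/(48.1/√19) = -2.619
df = n − 1 = 18
p-value = P(T ≤ -2.619) ≈ 0.0087
Since p ≈ 0.0087 < α = 0.02, reject H0; the data support H1.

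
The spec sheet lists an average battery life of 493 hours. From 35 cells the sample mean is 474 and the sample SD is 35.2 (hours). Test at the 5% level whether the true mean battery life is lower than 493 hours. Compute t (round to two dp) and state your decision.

H0: μ = 493; H1: μ < 493 (one-sample t-test, left-tailed).
t = (x̄ − μ₀)/(s/√n) = (474 − 493)/(35.2/√35) = -3.19
df = n − 1 = 34
p-value = P(T ≤ -3.19) ≈ 0.002
Since p ≈ 0.002 < α = 0.05, reject H0; the evidence is statistically significant.

t = -3.19; reject H0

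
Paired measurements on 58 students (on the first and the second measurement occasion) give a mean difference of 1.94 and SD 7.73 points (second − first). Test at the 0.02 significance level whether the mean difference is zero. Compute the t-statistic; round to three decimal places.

1.911

H0: μ_d = 0; H1: μ_d ≠ 0 (paired t-test on the differences, two-sided).
t = d̄/(s_d/√n) = 1.94/(7.73/√58) = 1.911
df = n − 1 = 57
Two-sided p-value ≈ 0.061
Since p ≈ 0.061 > α = 0.02, fail to reject H0; the data do not provide sufficient evidence against H0.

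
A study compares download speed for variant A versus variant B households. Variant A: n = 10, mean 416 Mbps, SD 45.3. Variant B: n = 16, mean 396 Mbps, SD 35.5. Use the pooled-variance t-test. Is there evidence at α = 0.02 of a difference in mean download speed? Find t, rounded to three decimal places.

1.257

Let group 1 = variant A, group 2 = variant B. H0: μ_1 = μ_2; H1: μ_1 ≠ μ_2 (two-sample pooled-variance t-test, two-sided).
s_p² = [(10−1)·45.3² + (16−1)·35.5²]/(10+16−2) = 1557.19
t = (416 − 396)/√[1557.19·(1/10 + 1/16)] = 1.257
df = n₁ + n₂ − 2 = 24
Two-sided p-value ≈ 0.2207
Since p ≈ 0.2207 > α = 0.02, fail to reject H0; the evidence is not statistically significant.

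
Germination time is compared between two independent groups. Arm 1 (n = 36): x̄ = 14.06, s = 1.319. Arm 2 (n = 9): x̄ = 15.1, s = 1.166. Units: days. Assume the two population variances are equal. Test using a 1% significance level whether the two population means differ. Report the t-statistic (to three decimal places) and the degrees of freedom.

t = -2.160, df = 43

Let group 1 = arm 1, group 2 = arm 2. H0: μ_1 = μ_2; H1: μ_1 ≠ μ_2 (two-sample pooled-variance t-test, two-sided).
s_p² = [(36−1)·1.319² + (9−1)·1.166²]/(36+9−2) = 1.66903
t = (14.06 − 15.1)/√[1.66903·(1/36 + 1/9)] = -2.160
df = n₁ + n₂ − 2 = 43
Two-sided p-value ≈ 0.036
Since p ≈ 0.036 > α = 0.01, fail to reject H0; the data do not provide sufficient evidence against H0.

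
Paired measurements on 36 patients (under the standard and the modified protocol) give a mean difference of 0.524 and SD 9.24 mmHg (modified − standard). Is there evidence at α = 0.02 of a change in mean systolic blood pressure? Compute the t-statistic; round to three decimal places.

H0: μ_d = 0; H1: μ_d ≠ 0 (paired t-test on the differences, two-sided).
t = d̄/(s_d/√n) = 0.524/(9.24/√36) = 0.340
df = n − 1 = 35
Two-sided p-value ≈ 0.736
Since p ≈ 0.736 > α = 0.02, fail to reject H0; the data do not provide sufficient evidence against H0.

0.340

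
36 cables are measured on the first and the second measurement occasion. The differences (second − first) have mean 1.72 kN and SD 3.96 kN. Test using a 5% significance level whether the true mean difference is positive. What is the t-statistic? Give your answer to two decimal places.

2.61

H0: μ_d = 0; H1: μ_d > 0 (paired t-test on the differences, right-tailed).
t = d̄/(s_d/√n) = 1.72/(3.96/√36) = 2.61
df = n − 1 = 35
p-value = P(T ≥ 2.61) ≈ 0.0067
Since p ≈ 0.0067 < α = 0.05, reject H0; the evidence is statistically significant.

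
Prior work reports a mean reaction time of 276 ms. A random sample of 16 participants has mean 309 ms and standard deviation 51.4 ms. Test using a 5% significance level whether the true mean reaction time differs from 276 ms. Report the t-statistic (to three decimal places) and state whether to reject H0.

t = 2.568; reject H0

H0: μ = 276; H1: μ ≠ 276 (one-sample t-test, two-sided).
t = (x̄ − μ₀)/(s/√n) = (309 − 276)/(51.4/√16) = 2.568
df = n − 1 = 15
Two-sided p-value ≈ 0.0214
Since p ≈ 0.0214 < α = 0.05, reject H0; the evidence is statistically significant.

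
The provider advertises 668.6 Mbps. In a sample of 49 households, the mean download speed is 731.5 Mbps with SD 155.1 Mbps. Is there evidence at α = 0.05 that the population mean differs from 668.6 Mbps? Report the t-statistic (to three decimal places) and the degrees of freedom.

H0: μ = 668.6; H1: μ ≠ 668.6 (one-sample t-test, two-sided).
t = (x̄ − μ₀)/(s/√n) = (731.5 − 668.6)/(155.1/√49) = 2.839
df = n − 1 = 48
Two-sided p-value ≈ 0.007
Since p ≈ 0.007 < α = 0.05, reject H0; the data support H1.

t = 2.839, df = 48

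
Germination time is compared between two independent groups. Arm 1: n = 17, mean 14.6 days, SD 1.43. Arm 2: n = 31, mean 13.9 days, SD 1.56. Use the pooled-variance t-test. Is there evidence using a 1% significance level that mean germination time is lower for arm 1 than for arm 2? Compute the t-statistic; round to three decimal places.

1.530

Let group 1 = arm 1, group 2 = arm 2. H0: μ_1 = μ_2; H1: μ_1 < μ_2 (two-sample pooled-variance t-test, left-tailed).
s_p² = [(17−1)·1.43² + (31−1)·1.56²]/(17+31−2) = 2.2984
t = (14.6 − 13.9)/√[2.2984·(1/17 + 1/31)] = 1.530
df = n₁ + n₂ − 2 = 46
p-value = P(T ≤ 1.530) ≈ 0.934
Since p ≈ 0.934 > α = 0.01, fail to reject H0; the evidence is not statistically significant.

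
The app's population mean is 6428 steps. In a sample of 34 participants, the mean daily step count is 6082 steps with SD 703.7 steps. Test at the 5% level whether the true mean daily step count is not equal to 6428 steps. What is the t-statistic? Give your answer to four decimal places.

H0: μ = 6428; H1: μ ≠ 6428 (one-sample t-test, two-sided).
t = (x̄ − μ₀)/(s/√n) = (6082 − 6428)/(703.7/√34) = -2.8670
df = n − 1 = 33
Two-sided p-value ≈ 0.0072
Since p ≈ 0.0072 < α = 0.05, reject H0; the evidence is statistically significant.

-2.8670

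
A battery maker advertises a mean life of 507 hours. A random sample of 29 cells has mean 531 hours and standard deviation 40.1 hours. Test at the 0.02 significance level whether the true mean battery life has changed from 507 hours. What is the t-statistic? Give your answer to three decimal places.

H0: μ = 507; H1: μ ≠ 507 (one-sample t-test, two-sided).
t = (x̄ − μ₀)/(s/√n) = (531 − 507)/(40.1/√29) = 3.223
df = n − 1 = 28
Two-sided p-value ≈ 0.003
Since p ≈ 0.003 < α = 0.02, reject H0; the data support H1.

3.223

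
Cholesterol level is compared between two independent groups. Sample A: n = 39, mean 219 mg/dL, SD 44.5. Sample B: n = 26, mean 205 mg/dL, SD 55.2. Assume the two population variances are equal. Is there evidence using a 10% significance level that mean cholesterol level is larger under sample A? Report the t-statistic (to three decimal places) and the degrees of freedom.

Let group 1 = sample A, group 2 = sample B. H0: μ_1 = μ_2; H1: μ_1 > μ_2 (two-sample pooled-variance t-test, right-tailed).
s_p² = [(39−1)·44.5² + (26−1)·55.2²]/(39+26−2) = 2403.58
t = (219 − 205)/√[2403.58·(1/39 + 1/26)] = 1.128
df = n₁ + n₂ − 2 = 63
p-value = P(T ≥ 1.128) ≈ 0.132
Since p ≈ 0.132 > α = 0.1, fail to reject H0; the data do not provide sufficient evidence against H0.

t = 1.128, df = 63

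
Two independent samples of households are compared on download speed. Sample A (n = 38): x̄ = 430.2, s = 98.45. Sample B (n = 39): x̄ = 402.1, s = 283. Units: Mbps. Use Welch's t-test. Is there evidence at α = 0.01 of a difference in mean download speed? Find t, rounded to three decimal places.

Let group 1 = sample A, group 2 = sample B. H0: μ_1 = μ_2; H1: μ_1 ≠ μ_2 (Welch's two-sample t-test, two-sided).
t = (x̄_1 − x̄_2)/√(s_1²/n_1 + s_2²/n_2) = (430.2 − 402.1)/√(98.45²/38 + 283²/39) = 0.585
Welch–Satterthwaite df ≈ 47.28
Two-sided p-value ≈ 0.5614
Since p ≈ 0.5614 > α = 0.01, fail to reject H0; the evidence is not statistically significant.

0.585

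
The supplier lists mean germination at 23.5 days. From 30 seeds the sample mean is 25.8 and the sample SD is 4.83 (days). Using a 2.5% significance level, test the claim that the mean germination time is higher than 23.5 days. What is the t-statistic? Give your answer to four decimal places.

2.6082

H0: μ = 23.5; H1: μ > 23.5 (one-sample t-test, right-tailed).
t = (x̄ − μ₀)/(s/√n) = (25.8 − 23.5)/(4.83/√30) = 2.6082
df = n − 1 = 29
p-value = P(T ≥ 2.6082) ≈ 0.0071
Since p ≈ 0.0071 < α = 0.025, reject H0; the data support H1.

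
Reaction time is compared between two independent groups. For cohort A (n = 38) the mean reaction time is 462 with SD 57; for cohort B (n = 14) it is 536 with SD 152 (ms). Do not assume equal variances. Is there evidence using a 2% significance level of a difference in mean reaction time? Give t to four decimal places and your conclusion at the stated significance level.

Let group 1 = cohort A, group 2 = cohort B. H0: μ_1 = μ_2; H1: μ_1 ≠ μ_2 (Welch's two-sample t-test, two-sided).
t = (x̄_1 − x̄_2)/√(s_1²/n_1 + s_2²/n_2) = (462 − 536)/√(57²/38 + 152²/14) = -1.7762
Welch–Satterthwaite df ≈ 14.37
Two-sided p-value ≈ 0.097
Since p ≈ 0.097 > α = 0.02, fail to reject H0; the data do not provide sufficient evidence against H0.

t = -1.7762; fail to reject H0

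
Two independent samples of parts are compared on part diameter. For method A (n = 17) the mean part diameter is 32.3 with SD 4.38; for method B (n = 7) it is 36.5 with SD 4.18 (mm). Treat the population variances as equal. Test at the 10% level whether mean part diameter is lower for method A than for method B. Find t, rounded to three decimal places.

Let group 1 = method A, group 2 = method B. H0: μ_1 = μ_2; H1: μ_1 < μ_2 (two-sample pooled-variance t-test, left-tailed).
s_p² = [(17−1)·4.38² + (7−1)·4.18²]/(17+7−2) = 18.7175
t = (32.3 − 36.5)/√[18.7175·(1/17 + 1/7)] = -2.162
df = n₁ + n₂ − 2 = 22
p-value = P(T ≤ -2.162) ≈ 0.021
Since p ≈ 0.021 < α = 0.1, reject H0; the data support H1.

-2.162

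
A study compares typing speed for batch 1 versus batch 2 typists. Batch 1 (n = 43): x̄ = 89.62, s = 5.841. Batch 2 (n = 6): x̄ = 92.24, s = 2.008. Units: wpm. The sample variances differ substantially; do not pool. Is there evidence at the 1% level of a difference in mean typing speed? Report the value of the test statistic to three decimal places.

-2.164

Let group 1 = batch 1, group 2 = batch 2. H0: μ_1 = μ_2; H1: μ_1 ≠ μ_2 (Welch's two-sample t-test, two-sided).
t = (x̄_1 − x̄_2)/√(s_1²/n_1 + s_2²/n_2) = (89.62 − 92.24)/√(5.841²/43 + 2.008²/6) = -2.164
Welch–Satterthwaite df ≈ 20.39
Two-sided p-value ≈ 0.042
Since p ≈ 0.042 > α = 0.01, fail to reject H0; the data do not provide sufficient evidence against H0.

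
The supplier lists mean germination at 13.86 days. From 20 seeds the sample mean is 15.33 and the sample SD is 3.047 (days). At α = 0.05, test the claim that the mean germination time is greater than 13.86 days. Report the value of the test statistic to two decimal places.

H0: μ = 13.86; H1: μ > 13.86 (one-sample t-test, right-tailed).
t = (x̄ − μ₀)/(s/√n) = (15.33 − 13.86)/(3.047/√20) = 2.16
df = n − 1 = 19
p-value = P(T ≥ 2.16) ≈ 0.0220
Since p ≈ 0.0220 < α = 0.05, reject H0; the data support H1.

2.16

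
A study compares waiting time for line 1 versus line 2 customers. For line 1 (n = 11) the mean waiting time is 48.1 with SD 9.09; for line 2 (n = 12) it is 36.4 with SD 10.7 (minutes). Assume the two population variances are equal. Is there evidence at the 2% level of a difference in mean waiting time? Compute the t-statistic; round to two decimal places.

2.81

Let group 1 = line 1, group 2 = line 2. H0: μ_1 = μ_2; H1: μ_1 ≠ μ_2 (two-sample pooled-variance t-test, two-sided).
s_p² = [(11−1)·9.09² + (12−1)·10.7²]/(11+12−2) = 99.3177
t = (48.1 − 36.4)/√[99.3177·(1/11 + 1/12)] = 2.81
df = n₁ + n₂ − 2 = 21
Two-sided p-value ≈ 0.0104
Since p ≈ 0.0104 < α = 0.02, reject H0; the data support H1.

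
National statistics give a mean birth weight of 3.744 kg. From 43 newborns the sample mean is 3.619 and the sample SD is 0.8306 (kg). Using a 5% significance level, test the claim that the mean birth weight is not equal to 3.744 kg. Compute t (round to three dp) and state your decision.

t = -0.987; fail to reject H0

H0: μ = 3.744; H1: μ ≠ 3.744 (one-sample t-test, two-sided).
t = (x̄ − μ₀)/(s/√n) = (3.619 − 3.744)/(0.8306/√43) = -0.987
df = n − 1 = 42
Two-sided p-value ≈ 0.3294
Since p ≈ 0.3294 > α = 0.05, fail to reject H0; the data do not provide sufficient evidence against H0.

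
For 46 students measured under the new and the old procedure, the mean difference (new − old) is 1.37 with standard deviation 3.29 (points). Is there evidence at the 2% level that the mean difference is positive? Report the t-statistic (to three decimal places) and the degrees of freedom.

t = 2.824, df = 45

H0: μ_d = 0; H1: μ_d > 0 (paired t-test on the differences, right-tailed).
t = d̄/(s_d/√n) = 1.37/(3.29/√46) = 2.824
df = n − 1 = 45
p-value = P(T ≥ 2.824) ≈ 0.0035
Since p ≈ 0.0035 < α = 0.02, reject H0; the data support H1.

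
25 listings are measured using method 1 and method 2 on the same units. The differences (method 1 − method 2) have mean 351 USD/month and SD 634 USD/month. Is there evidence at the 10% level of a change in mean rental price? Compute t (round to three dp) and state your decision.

H0: μ_d = 0; H1: μ_d ≠ 0 (paired t-test on the differences, two-sided).
t = d̄/(s_d/√n) = 351/(634/√25) = 2.768
df = n − 1 = 24
Two-sided p-value ≈ 0.0107
Since p ≈ 0.0107 < α = 0.1, reject H0; the evidence is statistically significant.

t = 2.768; reject H0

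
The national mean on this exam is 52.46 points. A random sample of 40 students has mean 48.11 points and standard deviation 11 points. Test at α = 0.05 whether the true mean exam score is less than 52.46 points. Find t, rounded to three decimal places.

H0: μ = 52.46; H1: μ < 52.46 (one-sample t-test, left-tailed).
t = (x̄ − μ₀)/(s/√n) = (48.11 − 52.46)/(11/√40) = -2.501
df = n − 1 = 39
p-value = P(T ≤ -2.501) ≈ 0.0083
Since p ≈ 0.0083 < α = 0.05, reject H0; the data support H1.

-2.501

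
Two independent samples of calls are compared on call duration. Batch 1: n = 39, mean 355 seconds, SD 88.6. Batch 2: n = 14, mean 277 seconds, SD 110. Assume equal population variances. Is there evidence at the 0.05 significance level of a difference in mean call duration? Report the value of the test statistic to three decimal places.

2.649

Let group 1 = batch 1, group 2 = batch 2. H0: μ_1 = μ_2; H1: μ_1 ≠ μ_2 (two-sample pooled-variance t-test, two-sided).
s_p² = [(39−1)·88.6² + (14−1)·110²]/(39+14−2) = 8933.3
t = (355 − 277)/√[8933.3·(1/39 + 1/14)] = 2.649
df = n₁ + n₂ − 2 = 51
Two-sided p-value ≈ 0.011
Since p ≈ 0.011 < α = 0.05, reject H0; the data support H1.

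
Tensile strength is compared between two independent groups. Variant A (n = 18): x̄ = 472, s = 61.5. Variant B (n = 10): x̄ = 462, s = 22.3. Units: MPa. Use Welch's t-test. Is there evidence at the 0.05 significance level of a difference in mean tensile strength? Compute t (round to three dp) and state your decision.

Let group 1 = variant A, group 2 = variant B. H0: μ_1 = μ_2; H1: μ_1 ≠ μ_2 (Welch's two-sample t-test, two-sided).
t = (x̄_1 − x̄_2)/√(s_1²/n_1 + s_2²/n_2) = (472 − 462)/√(61.5²/18 + 22.3²/10) = 0.620
Welch–Satterthwaite df ≈ 23.51
Two-sided p-value ≈ 0.5410
Since p ≈ 0.5410 > α = 0.05, fail to reject H0; the data do not provide sufficient evidence against H0.

t = 0.620; fail to reject H0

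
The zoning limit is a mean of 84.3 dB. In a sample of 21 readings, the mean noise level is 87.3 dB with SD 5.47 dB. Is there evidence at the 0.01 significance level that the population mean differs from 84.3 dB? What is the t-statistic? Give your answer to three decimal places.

H0: μ = 84.3; H1: μ ≠ 84.3 (one-sample t-test, two-sided).
t = (x̄ − μ₀)/(s/√n) = (87.3 − 84.3)/(5.47/√21) = 2.513
df = n − 1 = 20
Two-sided p-value ≈ 0.021
Since p ≈ 0.021 > α = 0.01, fail to reject H0; the evidence is not statistically significant.

2.513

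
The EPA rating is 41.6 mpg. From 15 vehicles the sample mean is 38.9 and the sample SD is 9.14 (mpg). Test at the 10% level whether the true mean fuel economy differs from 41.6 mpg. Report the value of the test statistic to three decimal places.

H0: μ = 41.6; H1: μ ≠ 41.6 (one-sample t-test, two-sided).
t = (x̄ − μ₀)/(s/√n) = (38.9 − 41.6)/(9.14/√15) = -1.144
df = n − 1 = 14
Two-sided p-value ≈ 0.272
Since p ≈ 0.272 > α = 0.1, fail to reject H0; the data do not provide sufficient evidence against H0.

-1.144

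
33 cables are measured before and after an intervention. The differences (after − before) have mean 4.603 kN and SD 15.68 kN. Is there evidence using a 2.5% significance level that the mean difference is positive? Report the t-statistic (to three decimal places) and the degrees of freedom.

t = 1.686, df = 32

H0: μ_d = 0; H1: μ_d > 0 (paired t-test on the differences, right-tailed).
t = d̄/(s_d/√n) = 4.603/(15.68/√33) = 1.686
df = n − 1 = 32
p-value = P(T ≥ 1.686) ≈ 0.0507
Since p ≈ 0.0507 > α = 0.025, fail to reject H0; the evidence is not statistically significant.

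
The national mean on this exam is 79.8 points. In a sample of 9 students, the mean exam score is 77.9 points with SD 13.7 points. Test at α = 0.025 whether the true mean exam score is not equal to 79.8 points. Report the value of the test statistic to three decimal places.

H0: μ = 79.8; H1: μ ≠ 79.8 (one-sample t-test, two-sided).
t = (x̄ − μ₀)/(s/√n) = (77.9 − 79.8)/(13.7/√9) = -0.416
df = n − 1 = 8
Two-sided p-value ≈ 0.688
Since p ≈ 0.688 > α = 0.025, fail to reject H0; the data do not provide sufficient evidence against H0.

-0.416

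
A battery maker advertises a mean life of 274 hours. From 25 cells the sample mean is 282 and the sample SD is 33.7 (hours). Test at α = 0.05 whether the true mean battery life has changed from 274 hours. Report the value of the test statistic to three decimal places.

1.187

H0: μ = 274; H1: μ ≠ 274 (one-sample t-test, two-sided).
t = (x̄ − μ₀)/(s/√n) = (282 − 274)/(33.7/√25) = 1.187
df = n − 1 = 24
Two-sided p-value ≈ 0.247
Since p ≈ 0.247 > α = 0.05, fail to reject H0; the evidence is not statistically significant.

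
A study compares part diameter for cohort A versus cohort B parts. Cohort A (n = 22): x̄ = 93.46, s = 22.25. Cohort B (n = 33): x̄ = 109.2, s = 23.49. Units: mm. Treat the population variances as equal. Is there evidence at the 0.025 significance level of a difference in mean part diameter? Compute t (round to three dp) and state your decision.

t = -2.486; reject H0

Let group 1 = cohort A, group 2 = cohort B. H0: μ_1 = μ_2; H1: μ_1 ≠ μ_2 (two-sample pooled-variance t-test, two-sided).
s_p² = [(22−1)·22.25² + (33−1)·23.49²]/(22+33−2) = 529.307
t = (93.46 − 109.2)/√[529.307·(1/22 + 1/33)] = -2.486
df = n₁ + n₂ − 2 = 53
Two-sided p-value ≈ 0.016
Since p ≈ 0.016 < α = 0.025, reject H0; the data support H1.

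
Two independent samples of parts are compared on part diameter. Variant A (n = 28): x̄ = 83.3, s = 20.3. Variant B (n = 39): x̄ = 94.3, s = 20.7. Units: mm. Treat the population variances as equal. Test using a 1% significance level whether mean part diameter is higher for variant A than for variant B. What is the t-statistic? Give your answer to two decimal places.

-2.16

Let group 1 = variant A, group 2 = variant B. H0: μ_1 = μ_2; H1: μ_1 > μ_2 (two-sample pooled-variance t-test, right-tailed).
s_p² = [(28−1)·20.3² + (39−1)·20.7²]/(28+39−2) = 421.678
t = (83.3 − 94.3)/√[421.678·(1/28 + 1/39)] = -2.16
df = n₁ + n₂ − 2 = 65
p-value = P(T ≥ -2.16) ≈ 0.983
Since p ≈ 0.983 > α = 0.01, fail to reject H0; the data do not provide sufficient evidence against H0.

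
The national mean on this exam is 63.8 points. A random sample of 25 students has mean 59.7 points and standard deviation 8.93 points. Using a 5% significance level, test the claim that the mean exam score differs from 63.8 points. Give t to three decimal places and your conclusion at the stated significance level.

t = -2.296; reject H0

H0: μ = 63.8; H1: μ ≠ 63.8 (one-sample t-test, two-sided).
t = (x̄ − μ₀)/(s/√n) = (59.7 − 63.8)/(8.93/√25) = -2.296
df = n − 1 = 24
Two-sided p-value ≈ 0.031
Since p ≈ 0.031 < α = 0.05, reject H0; the data support H1.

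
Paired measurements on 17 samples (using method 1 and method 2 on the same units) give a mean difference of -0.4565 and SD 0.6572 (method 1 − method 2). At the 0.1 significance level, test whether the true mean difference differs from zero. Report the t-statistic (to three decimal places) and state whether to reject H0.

t = -2.864; reject H0

H0: μ_d = 0; H1: μ_d ≠ 0 (paired t-test on the differences, two-sided).
t = d̄/(s_d/√n) = -0.4565/(0.6572/√17) = -2.864
df = n − 1 = 16
Two-sided p-value ≈ 0.011
Since p ≈ 0.011 < α = 0.1, reject H0; the data support H1.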